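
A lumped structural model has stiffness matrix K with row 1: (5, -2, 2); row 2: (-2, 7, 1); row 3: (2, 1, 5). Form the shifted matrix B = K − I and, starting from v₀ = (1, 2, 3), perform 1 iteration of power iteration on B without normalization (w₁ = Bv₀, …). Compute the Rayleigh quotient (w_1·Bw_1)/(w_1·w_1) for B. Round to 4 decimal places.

B = K − I has rows (4, -2, 2); (-2, 6, 1); (2, 1, 4)
w1 = Bv₀ = (4·1 + (-2)·2 + 2·3; (-2)·1 + 6·2 + 1·3; 2·1 + 1·2 + 4·3) = (6, 13, 16)
Bw1 = (30, 82, 89)
w1·Bw1 = 2670; w1·w1 = 461; μ ≈ 2670/461 = 5.7918

μ ≈ 5.7918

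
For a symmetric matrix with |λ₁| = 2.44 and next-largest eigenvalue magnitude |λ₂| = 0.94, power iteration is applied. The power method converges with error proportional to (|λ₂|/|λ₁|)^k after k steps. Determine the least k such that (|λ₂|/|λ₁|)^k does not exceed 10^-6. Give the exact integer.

|λ₂/λ₁| = 0.94/2.44 = 0.38525
Need k ≥ ln(10^-6) / ln(0.38525) = -13.8155 / -0.9539 ≈ 14.484
Smallest integer k satisfying the bound: 15

15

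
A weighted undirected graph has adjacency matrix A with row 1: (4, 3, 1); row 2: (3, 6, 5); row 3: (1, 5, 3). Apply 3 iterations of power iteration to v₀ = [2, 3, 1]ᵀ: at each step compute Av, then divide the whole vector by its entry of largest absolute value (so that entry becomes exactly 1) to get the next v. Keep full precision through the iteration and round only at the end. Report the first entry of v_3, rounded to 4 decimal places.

0.5312

Av0 = (18.00000, 29.00000, 20.00000); divide by 29.00000 → v1 = (0.62069, 1.00000, 0.68966)
Av1 = (6.17241, 11.31034, 7.68966); divide by 11.31034 → v2 = (0.54573, 1.00000, 0.67988)
Av2 = (5.86280, 11.03659, 7.58537); divide by 11.03659 → v3 = (0.53122, 1.00000, 0.68729)
Requested entry of v3: 1923/3620 = 0.5312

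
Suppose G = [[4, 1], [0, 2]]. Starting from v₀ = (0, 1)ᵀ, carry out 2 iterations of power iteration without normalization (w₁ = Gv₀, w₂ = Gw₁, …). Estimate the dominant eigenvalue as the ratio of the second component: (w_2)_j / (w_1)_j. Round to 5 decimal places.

2.00000

w1 = Gv₀ = (4·0 + 1·1; 0·0 + 2·1) = (1, 2)
w2 = Gw1 = (4·1 + 1·2; 0·1 + 2·2) = (6, 4)
Ratio at component: 4 / 2 = 2.00000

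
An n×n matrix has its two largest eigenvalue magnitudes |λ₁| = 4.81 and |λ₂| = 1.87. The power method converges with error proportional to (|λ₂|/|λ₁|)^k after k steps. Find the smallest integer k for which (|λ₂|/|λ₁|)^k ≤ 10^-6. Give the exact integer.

|λ₂/λ₁| = 1.87/4.81 = 0.38877
Need k ≥ ln(10^-6) / ln(0.38877) = -13.8155 / -0.9448 ≈ 14.623
Smallest integer k satisfying the bound: 15

15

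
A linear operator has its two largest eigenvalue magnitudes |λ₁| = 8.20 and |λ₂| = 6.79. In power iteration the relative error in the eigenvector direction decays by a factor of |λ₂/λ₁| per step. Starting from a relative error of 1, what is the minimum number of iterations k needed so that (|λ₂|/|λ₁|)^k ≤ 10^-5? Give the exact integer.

62

|λ₂/λ₁| = 6.79/8.20 = 0.82805
Need k ≥ ln(10^-5) / ln(0.82805) = -11.5129 / -0.1887 ≈ 61.017
Smallest integer k satisfying the bound: 62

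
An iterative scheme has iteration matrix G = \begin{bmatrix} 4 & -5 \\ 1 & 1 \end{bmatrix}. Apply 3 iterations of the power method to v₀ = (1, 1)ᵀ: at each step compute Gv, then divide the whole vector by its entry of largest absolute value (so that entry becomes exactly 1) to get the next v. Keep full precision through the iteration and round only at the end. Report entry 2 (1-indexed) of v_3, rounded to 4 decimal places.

0.2131

Gv0 = (-1.00000, 2.00000); divide by 2.00000 → v1 = (-0.50000, 1.00000)
Gv1 = (-7.00000, 0.50000); divide by -7.00000 → v2 = (1.00000, -0.07143)
Gv2 = (4.35714, 0.92857); divide by 4.35714 → v3 = (1.00000, 0.21311)
Requested entry of v3: -13/-61 = 0.2131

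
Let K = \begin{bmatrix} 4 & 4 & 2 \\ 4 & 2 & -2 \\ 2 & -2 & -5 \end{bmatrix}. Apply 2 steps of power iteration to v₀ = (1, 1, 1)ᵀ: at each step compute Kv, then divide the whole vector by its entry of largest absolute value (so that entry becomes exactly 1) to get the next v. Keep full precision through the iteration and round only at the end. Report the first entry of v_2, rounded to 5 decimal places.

0.79310

Kv0 = (10.000000, 4.000000, -5.000000); divide by 10.000000 → v1 = (1.000000, 0.400000, -0.500000)
Kv1 = (4.600000, 5.800000, 3.700000); divide by 5.800000 → v2 = (0.793103, 1.000000, 0.637931)
Requested entry of v2: 46/58 = 0.79310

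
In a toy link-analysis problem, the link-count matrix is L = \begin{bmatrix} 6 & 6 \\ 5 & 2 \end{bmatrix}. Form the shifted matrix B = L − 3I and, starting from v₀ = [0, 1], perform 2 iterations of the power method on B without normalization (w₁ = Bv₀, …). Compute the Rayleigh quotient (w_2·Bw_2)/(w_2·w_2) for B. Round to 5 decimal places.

B = L − 3I has rows (3, 6); (5, -1)
w1 = Bv₀ = (6, -1)
w2 = Bw1 = (12, 31)
Bw2 = (222, 29)
w2·Bw2 = 3563; w2·w2 = 1105; μ ≈ 3563/1105 = 3.22443

3.22443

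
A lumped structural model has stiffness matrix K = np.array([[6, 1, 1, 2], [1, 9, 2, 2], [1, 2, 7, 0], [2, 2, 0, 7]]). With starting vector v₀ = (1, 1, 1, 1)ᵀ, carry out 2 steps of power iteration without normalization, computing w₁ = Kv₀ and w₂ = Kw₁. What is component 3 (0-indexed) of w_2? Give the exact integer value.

w1 = Kv₀ = (6·1 + 1·1 + 1·1 + 2·1; 1·1 + 9·1 + 2·1 + 2·1; 1·1 + 2·1 + 7·1 + 0·1; 2·1 + 2·1 + 0·1 + 7·1) = (10, 14, 10, 11)
w2 = Kw1 = (6·10 + 1·14 + 1·10 + 2·11; 1·10 + 9·14 + 2·10 + 2·11; 1·10 + 2·14 + 7·10 + 0·11; 2·10 + 2·14 + 0·10 + 7·11) = (106, 178, 108, 125)
The requested component of w2 is 125.

125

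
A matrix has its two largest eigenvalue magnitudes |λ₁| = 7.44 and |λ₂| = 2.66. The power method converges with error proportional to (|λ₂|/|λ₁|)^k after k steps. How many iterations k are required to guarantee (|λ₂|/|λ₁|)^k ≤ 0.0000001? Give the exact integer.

|λ₂/λ₁| = 2.66/7.44 = 0.35753
Need k ≥ ln(0.0000001) / ln(0.35753) = -16.1181 / -1.0285 ≈ 15.671
Smallest integer k satisfying the bound: 16

16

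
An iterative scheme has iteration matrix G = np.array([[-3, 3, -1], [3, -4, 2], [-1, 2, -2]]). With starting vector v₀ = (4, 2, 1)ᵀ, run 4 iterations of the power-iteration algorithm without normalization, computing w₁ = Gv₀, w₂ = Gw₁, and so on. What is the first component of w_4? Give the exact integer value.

2159

w1 = Gv₀ = ((-3)·4 + 3·2 + (-1)·1; 3·4 + (-4)·2 + 2·1; (-1)·4 + 2·2 + (-2)·1) = (-7, 6, -2)
w2 = Gw1 = ((-3)·(-7) + 3·6 + (-1)·(-2); 3·(-7) + (-4)·6 + 2·(-2); (-1)·(-7) + 2·6 + (-2)·(-2)) = (41, -49, 23)
w3 = Gw2 = (-293, 365, -185)
w4 = Gw3 = (2159, -2709, 1393)
The requested component of w4 is 2159.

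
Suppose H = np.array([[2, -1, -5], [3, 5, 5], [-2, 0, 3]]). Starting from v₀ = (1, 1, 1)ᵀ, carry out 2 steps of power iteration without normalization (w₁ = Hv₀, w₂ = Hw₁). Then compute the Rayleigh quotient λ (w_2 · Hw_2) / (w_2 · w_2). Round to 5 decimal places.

w1 = Hv₀ = (2·1 + (-1)·1 + (-5)·1; 3·1 + 5·1 + 5·1; (-2)·1 + 0·1 + 3·1) = (-4, 13, 1)
w2 = Hw1 = (2·(-4) + (-1)·13 + (-5)·1; 3·(-4) + 5·13 + 5·1; (-2)·(-4) + 0·13 + 3·1) = (-26, 58, 11)
Hw2 = (-165, 267, 85)
w2·Hw2 = (-26)·(-165) + 58·267 + 11·85 = 20711; w2·w2 = (-26)·(-26) + 58·58 + 11·11 = 4161
λ ≈ 20711/4161 = 4.97741

λ ≈ 4.97741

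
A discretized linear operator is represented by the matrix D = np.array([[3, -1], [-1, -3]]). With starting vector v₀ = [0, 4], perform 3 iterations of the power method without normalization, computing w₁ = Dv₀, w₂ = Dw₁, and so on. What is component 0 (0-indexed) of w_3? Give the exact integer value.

-40

w1 = Dv₀ = (3·0 + (-1)·4; (-1)·0 + (-3)·4) = (-4, -12)
w2 = Dw1 = (3·(-4) + (-1)·(-12); (-1)·(-4) + (-3)·(-12)) = (0, 40)
w3 = Dw2 = (-40, -120)
The requested component of w3 is -40.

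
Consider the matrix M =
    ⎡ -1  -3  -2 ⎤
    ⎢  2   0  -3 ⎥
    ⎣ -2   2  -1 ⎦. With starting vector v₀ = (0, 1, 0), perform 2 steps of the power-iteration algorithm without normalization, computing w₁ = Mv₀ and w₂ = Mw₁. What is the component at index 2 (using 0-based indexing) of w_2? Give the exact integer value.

4

w1 = Mv₀ = ((-1)·0 + (-3)·1 + (-2)·0; 2·0 + 0·1 + (-3)·0; (-2)·0 + 2·1 + (-1)·0) = (-3, 0, 2)
w2 = Mw1 = ((-1)·(-3) + (-3)·0 + (-2)·2; 2·(-3) + 0·0 + (-3)·2; (-2)·(-3) + 2·0 + (-1)·2) = (-1, -12, 4)
The requested component of w2 is 4.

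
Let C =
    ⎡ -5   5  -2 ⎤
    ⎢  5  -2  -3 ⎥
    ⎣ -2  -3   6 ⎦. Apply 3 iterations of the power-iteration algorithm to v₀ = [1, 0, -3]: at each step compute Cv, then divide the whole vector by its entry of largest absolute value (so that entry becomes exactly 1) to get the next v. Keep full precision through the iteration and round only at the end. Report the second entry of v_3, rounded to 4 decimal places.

-0.7226

Cv0 = (1.00000, 14.00000, -20.00000); divide by -20.00000 → v1 = (-0.05000, -0.70000, 1.00000)
Cv1 = (-5.25000, -1.85000, 8.20000); divide by 8.20000 → v2 = (-0.64024, -0.22561, 1.00000)
Cv2 = (0.07317, -5.75000, 7.95732); divide by 7.95732 → v3 = (0.00920, -0.72261, 1.00000)
Requested entry of v3: 943/-1305 = -0.7226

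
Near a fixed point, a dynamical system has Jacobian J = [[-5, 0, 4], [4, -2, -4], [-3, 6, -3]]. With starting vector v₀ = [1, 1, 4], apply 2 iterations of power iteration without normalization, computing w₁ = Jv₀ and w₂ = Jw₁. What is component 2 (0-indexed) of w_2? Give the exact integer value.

w1 = Jv₀ = ((-5)·1 + 0·1 + 4·4; 4·1 + (-2)·1 + (-4)·4; (-3)·1 + 6·1 + (-3)·4) = (11, -14, -9)
w2 = Jw1 = ((-5)·11 + 0·(-14) + 4·(-9); 4·11 + (-2)·(-14) + (-4)·(-9); (-3)·11 + 6·(-14) + (-3)·(-9)) = (-91, 108, -90)
The requested component of w2 is -90.

-90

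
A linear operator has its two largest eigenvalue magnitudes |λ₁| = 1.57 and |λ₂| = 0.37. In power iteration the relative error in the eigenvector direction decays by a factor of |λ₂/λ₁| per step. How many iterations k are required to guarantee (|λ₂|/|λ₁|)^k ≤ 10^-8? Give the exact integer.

|λ₂/λ₁| = 0.37/1.57 = 0.23567
Need k ≥ ln(10^-8) / ln(0.23567) = -18.4207 / -1.4453 ≈ 12.745
Smallest integer k satisfying the bound: 13

13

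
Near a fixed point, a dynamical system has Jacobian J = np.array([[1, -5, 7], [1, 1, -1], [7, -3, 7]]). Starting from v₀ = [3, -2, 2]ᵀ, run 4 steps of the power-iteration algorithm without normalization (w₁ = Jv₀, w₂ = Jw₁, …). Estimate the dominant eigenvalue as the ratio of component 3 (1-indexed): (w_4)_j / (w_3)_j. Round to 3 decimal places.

11.751

w1 = Jv₀ = (1·3 + (-5)·(-2) + 7·2; 1·3 + 1·(-2) + (-1)·2; 7·3 + (-3)·(-2) + 7·2) = (27, -1, 41)
w2 = Jw1 = (1·27 + (-5)·(-1) + 7·41; 1·27 + 1·(-1) + (-1)·41; 7·27 + (-3)·(-1) + 7·41) = (319, -15, 479)
w3 = Jw2 = (3747, -175, 5631)
w4 = Jw3 = (44039, -2059, 66171)
Ratio at component: 66171 / 5631 = 11.751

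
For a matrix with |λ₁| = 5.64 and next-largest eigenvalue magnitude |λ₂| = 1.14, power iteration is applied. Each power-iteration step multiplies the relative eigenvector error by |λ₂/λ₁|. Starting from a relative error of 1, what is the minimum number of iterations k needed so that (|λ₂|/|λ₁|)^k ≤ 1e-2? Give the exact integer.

3

|λ₂/λ₁| = 1.14/5.64 = 0.20213
Need k ≥ ln(1e-2) / ln(0.20213) = -4.6052 / -1.5989 ≈ 2.880
Smallest integer k satisfying the bound: 3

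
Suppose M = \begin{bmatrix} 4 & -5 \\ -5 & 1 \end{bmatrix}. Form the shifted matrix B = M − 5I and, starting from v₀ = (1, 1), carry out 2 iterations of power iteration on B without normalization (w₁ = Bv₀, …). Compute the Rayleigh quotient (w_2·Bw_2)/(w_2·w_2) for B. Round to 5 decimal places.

B = M − 5I has rows (-1, -5); (-5, -4)
w1 = Bv₀ = ((-1)·1 + (-5)·1; (-5)·1 + (-4)·1) = (-6, -9)
w2 = Bw1 = ((-1)·(-6) + (-5)·(-9); (-5)·(-6) + (-4)·(-9)) = (51, 66)
Bw2 = (-381, -519)
w2·Bw2 = -53685; w2·w2 = 6957; μ ≈ -53685/6957 = -7.71669

-7.71669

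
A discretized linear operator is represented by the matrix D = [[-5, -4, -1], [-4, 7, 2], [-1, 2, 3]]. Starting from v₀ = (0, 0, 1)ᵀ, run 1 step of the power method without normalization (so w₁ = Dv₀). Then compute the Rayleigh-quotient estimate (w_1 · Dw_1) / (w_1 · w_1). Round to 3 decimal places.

w1 = Dv₀ = ((-5)·0 + (-4)·0 + (-1)·1; (-4)·0 + 7·0 + 2·1; (-1)·0 + 2·0 + 3·1) = (-1, 2, 3)
Dw1 = (-6, 24, 14)
w1·Dw1 = (-1)·(-6) + 2·24 + 3·14 = 96; w1·w1 = (-1)·(-1) + 2·2 + 3·3 = 14
λ ≈ 96/14 = 6.857

6.857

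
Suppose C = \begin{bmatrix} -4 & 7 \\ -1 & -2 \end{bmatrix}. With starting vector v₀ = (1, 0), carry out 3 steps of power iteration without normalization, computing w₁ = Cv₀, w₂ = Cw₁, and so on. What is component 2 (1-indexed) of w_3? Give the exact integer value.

-21

w1 = Cv₀ = ((-4)·1 + 7·0; (-1)·1 + (-2)·0) = (-4, -1)
w2 = Cw1 = ((-4)·(-4) + 7·(-1); (-1)·(-4) + (-2)·(-1)) = (9, 6)
w3 = Cw2 = (6, -21)
The requested component of w3 is -21.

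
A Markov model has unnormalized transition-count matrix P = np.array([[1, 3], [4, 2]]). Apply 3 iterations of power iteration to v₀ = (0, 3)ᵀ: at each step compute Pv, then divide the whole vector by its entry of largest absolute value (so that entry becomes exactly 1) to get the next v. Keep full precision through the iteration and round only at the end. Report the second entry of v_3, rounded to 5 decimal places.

1.00000

Pv0 = (9.000000, 6.000000); divide by 9.000000 → v1 = (1.000000, 0.666667)
Pv1 = (3.000000, 5.333333); divide by 5.333333 → v2 = (0.562500, 1.000000)
Pv2 = (3.562500, 4.250000); divide by 4.250000 → v3 = (0.838235, 1.000000)
Requested entry of v3: 204/204 = 1.00000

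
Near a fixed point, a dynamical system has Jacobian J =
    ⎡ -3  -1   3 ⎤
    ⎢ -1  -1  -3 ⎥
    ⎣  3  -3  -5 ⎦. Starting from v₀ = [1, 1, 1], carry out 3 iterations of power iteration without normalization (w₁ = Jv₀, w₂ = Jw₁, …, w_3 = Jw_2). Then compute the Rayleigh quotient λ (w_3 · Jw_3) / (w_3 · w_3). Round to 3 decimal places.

w1 = Jv₀ = ((-3)·1 + (-1)·1 + 3·1; (-1)·1 + (-1)·1 + (-3)·1; 3·1 + (-3)·1 + (-5)·1) = (-1, -5, -5)
w2 = Jw1 = ((-3)·(-1) + (-1)·(-5) + 3·(-5); (-1)·(-1) + (-1)·(-5) + (-3)·(-5); 3·(-1) + (-3)·(-5) + (-5)·(-5)) = (-7, 21, 37)
w3 = Jw2 = (111, -125, -269)
Jw3 = (-1015, 821, 2053)
w3·Jw3 = 111·(-1015) + (-125)·821 + (-269)·2053 = -767547; w3·w3 = 111·111 + (-125)·(-125) + (-269)·(-269) = 100307
λ ≈ -767547/100307 = -7.652

-7.652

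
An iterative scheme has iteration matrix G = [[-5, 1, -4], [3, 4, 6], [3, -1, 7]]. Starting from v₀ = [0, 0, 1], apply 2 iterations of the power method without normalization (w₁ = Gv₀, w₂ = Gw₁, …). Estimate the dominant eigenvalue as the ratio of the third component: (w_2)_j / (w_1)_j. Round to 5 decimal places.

4.42857

w1 = Gv₀ = ((-5)·0 + 1·0 + (-4)·1; 3·0 + 4·0 + 6·1; 3·0 + (-1)·0 + 7·1) = (-4, 6, 7)
w2 = Gw1 = ((-5)·(-4) + 1·6 + (-4)·7; 3·(-4) + 4·6 + 6·7; 3·(-4) + (-1)·6 + 7·7) = (-2, 54, 31)
Ratio at component: 31 / 7 = 4.42857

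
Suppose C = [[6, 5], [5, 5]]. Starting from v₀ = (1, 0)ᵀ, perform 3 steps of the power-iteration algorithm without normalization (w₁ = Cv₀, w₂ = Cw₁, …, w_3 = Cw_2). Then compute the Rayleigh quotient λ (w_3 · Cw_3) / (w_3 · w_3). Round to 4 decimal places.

λ ≈ 10.5249

w1 = Cv₀ = (6·1 + 5·0; 5·1 + 5·0) = (6, 5)
w2 = Cw1 = (6·6 + 5·5; 5·6 + 5·5) = (61, 55)
w3 = Cw2 = (641, 580)
Cw3 = (6746, 6105)
w3·Cw3 = 641·6746 + 580·6105 = 7865086; w3·w3 = 641·641 + 580·580 = 747281
λ ≈ 7865086/747281 = 10.5249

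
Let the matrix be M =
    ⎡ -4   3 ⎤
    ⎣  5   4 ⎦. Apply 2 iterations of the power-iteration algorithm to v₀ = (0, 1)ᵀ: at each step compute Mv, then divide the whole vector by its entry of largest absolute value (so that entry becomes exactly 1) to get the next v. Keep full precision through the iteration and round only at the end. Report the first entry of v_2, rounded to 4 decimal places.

0.0000

Mv0 = (3.00000, 4.00000); divide by 4.00000 → v1 = (0.75000, 1.00000)
Mv1 = (0.00000, 7.75000); divide by 7.75000 → v2 = (0.00000, 1.00000)
Requested entry of v2: 0/31 = 0.0000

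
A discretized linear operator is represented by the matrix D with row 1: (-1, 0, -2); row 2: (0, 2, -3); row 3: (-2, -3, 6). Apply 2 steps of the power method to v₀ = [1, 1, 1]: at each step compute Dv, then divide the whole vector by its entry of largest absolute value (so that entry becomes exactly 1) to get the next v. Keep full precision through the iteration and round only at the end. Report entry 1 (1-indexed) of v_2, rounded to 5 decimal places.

Dv0 = (-3.000000, -1.000000, 1.000000); divide by -3.000000 → v1 = (1.000000, 0.333333, -0.333333)
Dv1 = (-0.333333, 1.666667, -5.000000); divide by -5.000000 → v2 = (0.066667, -0.333333, 1.000000)
Requested entry of v2: 1/15 = 0.06667

0.06667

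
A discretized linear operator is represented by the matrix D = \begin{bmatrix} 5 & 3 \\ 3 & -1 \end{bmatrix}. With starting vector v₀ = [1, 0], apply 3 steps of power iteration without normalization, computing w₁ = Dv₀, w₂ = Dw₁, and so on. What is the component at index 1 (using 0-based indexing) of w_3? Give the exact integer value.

90

w1 = Dv₀ = (5·1 + 3·0; 3·1 + (-1)·0) = (5, 3)
w2 = Dw1 = (5·5 + 3·3; 3·5 + (-1)·3) = (34, 12)
w3 = Dw2 = (206, 90)
The requested component of w3 is 90.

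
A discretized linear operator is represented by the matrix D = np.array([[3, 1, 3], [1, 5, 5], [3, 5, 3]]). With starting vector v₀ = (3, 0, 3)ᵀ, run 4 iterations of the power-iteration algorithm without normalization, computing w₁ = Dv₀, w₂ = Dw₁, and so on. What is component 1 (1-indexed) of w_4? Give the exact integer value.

w1 = Dv₀ = (3·3 + 1·0 + 3·3; 1·3 + 5·0 + 5·3; 3·3 + 5·0 + 3·3) = (18, 18, 18)
w2 = Dw1 = (3·18 + 1·18 + 3·18; 1·18 + 5·18 + 5·18; 3·18 + 5·18 + 3·18) = (126, 198, 198)
w3 = Dw2 = (1170, 2106, 1962)
w4 = Dw3 = (11502, 21510, 19926)
The requested component of w4 is 11502.

11502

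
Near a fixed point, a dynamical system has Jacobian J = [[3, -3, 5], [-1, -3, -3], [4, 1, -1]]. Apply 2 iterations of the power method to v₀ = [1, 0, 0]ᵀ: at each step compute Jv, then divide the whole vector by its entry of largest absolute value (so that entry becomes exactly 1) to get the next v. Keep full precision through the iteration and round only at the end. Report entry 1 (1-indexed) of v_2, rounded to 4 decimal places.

Jv0 = (3.00000, -1.00000, 4.00000); divide by 4.00000 → v1 = (0.75000, -0.25000, 1.00000)
Jv1 = (8.00000, -3.00000, 1.75000); divide by 8.00000 → v2 = (1.00000, -0.37500, 0.21875)
Requested entry of v2: 32/32 = 1.0000

1.0000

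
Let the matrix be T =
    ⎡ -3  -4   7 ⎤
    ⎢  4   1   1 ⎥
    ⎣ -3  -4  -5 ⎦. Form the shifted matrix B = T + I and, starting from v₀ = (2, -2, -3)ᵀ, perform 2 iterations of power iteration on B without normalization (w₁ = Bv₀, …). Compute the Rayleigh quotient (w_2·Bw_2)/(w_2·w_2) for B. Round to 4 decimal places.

B = T + I has rows (-2, -4, 7); (4, 2, 1); (-3, -4, -4)
w1 = Bv₀ = (-17, 1, 14)
w2 = Bw1 = (128, -52, -9)
Bw2 = (-111, 399, -140)
w2·Bw2 = -33696; w2·w2 = 19169; μ ≈ -33696/19169 = -1.7578

μ ≈ -1.7578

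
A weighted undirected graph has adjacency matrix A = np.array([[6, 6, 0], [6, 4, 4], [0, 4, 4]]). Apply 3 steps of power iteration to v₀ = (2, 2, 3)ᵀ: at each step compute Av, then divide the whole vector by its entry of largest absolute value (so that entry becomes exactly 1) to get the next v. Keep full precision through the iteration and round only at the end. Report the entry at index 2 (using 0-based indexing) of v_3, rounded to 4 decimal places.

Av0 = (24.00000, 32.00000, 20.00000); divide by 32.00000 → v1 = (0.75000, 1.00000, 0.62500)
Av1 = (10.50000, 11.00000, 6.50000); divide by 11.00000 → v2 = (0.95455, 1.00000, 0.59091)
Av2 = (11.72727, 12.09091, 6.36364); divide by 12.09091 → v3 = (0.96992, 1.00000, 0.52632)
Requested entry of v3: 2240/4256 = 0.5263

0.5263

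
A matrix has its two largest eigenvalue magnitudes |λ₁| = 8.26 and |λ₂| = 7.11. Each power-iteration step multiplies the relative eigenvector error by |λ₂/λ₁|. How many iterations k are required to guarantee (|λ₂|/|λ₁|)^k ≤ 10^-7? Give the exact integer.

|λ₂/λ₁| = 7.11/8.26 = 0.86077
Need k ≥ ln(10^-7) / ln(0.86077) = -16.1181 / -0.1499 ≈ 107.510
Smallest integer k satisfying the bound: 108

108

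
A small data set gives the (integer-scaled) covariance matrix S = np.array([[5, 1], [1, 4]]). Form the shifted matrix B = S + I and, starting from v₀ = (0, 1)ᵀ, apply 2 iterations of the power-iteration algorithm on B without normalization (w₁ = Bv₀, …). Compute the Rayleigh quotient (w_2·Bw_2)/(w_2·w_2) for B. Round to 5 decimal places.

μ ≈ 5.86951

B = S + I has rows (6, 1); (1, 5)
w1 = Bv₀ = (6·0 + 1·1; 1·0 + 5·1) = (1, 5)
w2 = Bw1 = (6·1 + 1·5; 1·1 + 5·5) = (11, 26)
Bw2 = (92, 141)
w2·Bw2 = 4678; w2·w2 = 797; μ ≈ 4678/797 = 5.86951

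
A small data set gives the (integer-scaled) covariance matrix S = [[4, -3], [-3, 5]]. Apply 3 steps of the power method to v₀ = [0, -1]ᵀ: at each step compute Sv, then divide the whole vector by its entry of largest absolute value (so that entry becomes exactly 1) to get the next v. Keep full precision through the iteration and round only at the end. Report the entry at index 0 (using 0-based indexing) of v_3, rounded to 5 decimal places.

Sv0 = (3.000000, -5.000000); divide by -5.000000 → v1 = (-0.600000, 1.000000)
Sv1 = (-5.400000, 6.800000); divide by 6.800000 → v2 = (-0.794118, 1.000000)
Sv2 = (-6.176471, 7.382353); divide by 7.382353 → v3 = (-0.836653, 1.000000)
Requested entry of v3: 210/-251 = -0.83665

-0.83665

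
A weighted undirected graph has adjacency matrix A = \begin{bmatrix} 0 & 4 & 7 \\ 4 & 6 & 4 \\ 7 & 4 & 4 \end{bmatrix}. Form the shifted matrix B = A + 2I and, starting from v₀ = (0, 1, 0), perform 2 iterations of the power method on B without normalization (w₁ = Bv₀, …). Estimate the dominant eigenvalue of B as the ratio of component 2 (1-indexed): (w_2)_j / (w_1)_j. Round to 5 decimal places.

μ ≈ 12.00000

B = A + 2I has rows (2, 4, 7); (4, 8, 4); (7, 4, 6)
w1 = Bv₀ = (4, 8, 4)
w2 = Bw1 = (68, 96, 84)
Ratio: 96/8 = 12.00000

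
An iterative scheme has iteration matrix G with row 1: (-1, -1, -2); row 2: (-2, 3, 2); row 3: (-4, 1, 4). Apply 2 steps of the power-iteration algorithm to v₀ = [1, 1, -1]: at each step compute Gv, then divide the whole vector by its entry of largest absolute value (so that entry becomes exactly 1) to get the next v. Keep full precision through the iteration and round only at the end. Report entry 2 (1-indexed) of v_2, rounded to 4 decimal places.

Gv0 = (0.00000, -1.00000, -7.00000); divide by -7.00000 → v1 = (0.00000, 0.14286, 1.00000)
Gv1 = (-2.14286, 2.42857, 4.14286); divide by 4.14286 → v2 = (-0.51724, 0.58621, 1.00000)
Requested entry of v2: -17/-29 = 0.5862

0.5862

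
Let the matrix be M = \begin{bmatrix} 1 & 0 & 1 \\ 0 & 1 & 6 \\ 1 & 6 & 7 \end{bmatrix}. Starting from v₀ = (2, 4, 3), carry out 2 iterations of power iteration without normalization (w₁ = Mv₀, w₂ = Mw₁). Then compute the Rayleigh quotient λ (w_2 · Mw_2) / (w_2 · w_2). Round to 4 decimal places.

w1 = Mv₀ = (5, 22, 47)
w2 = Mw1 = (52, 304, 466)
Mw2 = (518, 3100, 5138)
w2·Mw2 = 52·518 + 304·3100 + 466·5138 = 3363644; w2·w2 = 52·52 + 304·304 + 466·466 = 312276
λ ≈ 3363644/312276 = 10.7714

10.7714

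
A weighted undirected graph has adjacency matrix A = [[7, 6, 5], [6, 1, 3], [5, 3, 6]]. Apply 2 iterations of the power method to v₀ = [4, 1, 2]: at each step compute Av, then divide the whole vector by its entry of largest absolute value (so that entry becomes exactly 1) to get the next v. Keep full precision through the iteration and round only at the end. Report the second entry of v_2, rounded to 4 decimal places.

Av0 = (44.00000, 31.00000, 35.00000); divide by 44.00000 → v1 = (1.00000, 0.70455, 0.79545)
Av1 = (15.20455, 9.09091, 11.88636); divide by 15.20455 → v2 = (1.00000, 0.59791, 0.78176)
Requested entry of v2: 400/669 = 0.5979

0.5979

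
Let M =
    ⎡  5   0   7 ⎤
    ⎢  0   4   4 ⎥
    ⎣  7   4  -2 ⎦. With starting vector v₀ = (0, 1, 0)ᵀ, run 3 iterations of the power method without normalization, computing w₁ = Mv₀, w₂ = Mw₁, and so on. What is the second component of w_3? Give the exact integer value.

160

w1 = Mv₀ = (0, 4, 4)
w2 = Mw1 = (28, 32, 8)
w3 = Mw2 = (196, 160, 308)
The requested component of w3 is 160.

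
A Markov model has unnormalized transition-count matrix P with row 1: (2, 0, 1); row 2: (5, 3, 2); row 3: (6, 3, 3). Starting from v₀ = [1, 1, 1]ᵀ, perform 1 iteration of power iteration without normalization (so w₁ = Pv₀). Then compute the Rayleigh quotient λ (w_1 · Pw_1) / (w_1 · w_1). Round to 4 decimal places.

λ ≈ 6.9249

w1 = Pv₀ = (2·1 + 0·1 + 1·1; 5·1 + 3·1 + 2·1; 6·1 + 3·1 + 3·1) = (3, 10, 12)
Pw1 = (18, 69, 84)
w1·Pw1 = 3·18 + 10·69 + 12·84 = 1752; w1·w1 = 3·3 + 10·10 + 12·12 = 253
λ ≈ 1752/253 = 6.9249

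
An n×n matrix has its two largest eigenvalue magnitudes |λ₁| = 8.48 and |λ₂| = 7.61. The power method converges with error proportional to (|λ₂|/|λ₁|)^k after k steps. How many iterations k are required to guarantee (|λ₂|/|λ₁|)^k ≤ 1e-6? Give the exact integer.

128

|λ₂/λ₁| = 7.61/8.48 = 0.89741
Need k ≥ ln(1e-6) / ln(0.89741) = -13.8155 / -0.1082 ≈ 127.629
Smallest integer k satisfying the bound: 128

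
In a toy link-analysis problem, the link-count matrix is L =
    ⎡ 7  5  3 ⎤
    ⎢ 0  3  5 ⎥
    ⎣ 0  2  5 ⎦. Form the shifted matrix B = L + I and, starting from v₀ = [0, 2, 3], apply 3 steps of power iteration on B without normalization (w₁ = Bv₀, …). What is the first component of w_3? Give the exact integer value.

B = L + I has rows (8, 5, 3); (0, 4, 5); (0, 2, 6)
w1 = Bv₀ = (8·0 + 5·2 + 3·3; 0·0 + 4·2 + 5·3; 0·0 + 2·2 + 6·3) = (19, 23, 22)
w2 = Bw1 = (8·19 + 5·23 + 3·22; 0·19 + 4·23 + 5·22; 0·19 + 2·23 + 6·22) = (333, 202, 178)
w3 = Bw2 = (4208, 1698, 1472)
Requested component of w3: 4208

4208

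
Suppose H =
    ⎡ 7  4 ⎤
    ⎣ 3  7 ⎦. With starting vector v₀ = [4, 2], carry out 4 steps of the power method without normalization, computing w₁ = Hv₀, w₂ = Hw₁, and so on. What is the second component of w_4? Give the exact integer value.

w1 = Hv₀ = (36, 26)
w2 = Hw1 = (356, 290)
w3 = Hw2 = (3652, 3098)
w4 = Hw3 = (37956, 32642)
The requested component of w4 is 32642.

32642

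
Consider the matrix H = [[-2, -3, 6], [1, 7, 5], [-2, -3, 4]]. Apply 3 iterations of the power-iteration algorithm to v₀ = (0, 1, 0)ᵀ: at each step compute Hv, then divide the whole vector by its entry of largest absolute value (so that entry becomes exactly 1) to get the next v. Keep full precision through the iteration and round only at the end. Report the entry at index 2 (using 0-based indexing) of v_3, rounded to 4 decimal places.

Hv0 = (-3.00000, 7.00000, -3.00000); divide by 7.00000 → v1 = (-0.42857, 1.00000, -0.42857)
Hv1 = (-4.71429, 4.42857, -3.85714); divide by -4.71429 → v2 = (1.00000, -0.93939, 0.81818)
Hv2 = (5.72727, -1.48485, 4.09091); divide by 5.72727 → v3 = (1.00000, -0.25926, 0.71429)
Requested entry of v3: -135/-189 = 0.7143

0.7143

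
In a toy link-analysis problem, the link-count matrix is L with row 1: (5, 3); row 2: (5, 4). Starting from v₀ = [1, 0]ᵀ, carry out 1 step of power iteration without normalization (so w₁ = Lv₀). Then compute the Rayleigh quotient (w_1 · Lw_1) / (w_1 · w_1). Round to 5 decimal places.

w1 = Lv₀ = (5·1 + 3·0; 5·1 + 4·0) = (5, 5)
Lw1 = (40, 45)
w1·Lw1 = 5·40 + 5·45 = 425; w1·w1 = 5·5 + 5·5 = 50
λ ≈ 425/50 = 8.50000

8.50000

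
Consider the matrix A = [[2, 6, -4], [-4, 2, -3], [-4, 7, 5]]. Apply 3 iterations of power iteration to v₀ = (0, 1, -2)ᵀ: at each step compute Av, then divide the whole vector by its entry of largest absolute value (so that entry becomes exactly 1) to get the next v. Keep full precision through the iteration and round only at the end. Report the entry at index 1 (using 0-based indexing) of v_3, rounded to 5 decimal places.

0.57298

Av0 = (14.000000, 8.000000, -3.000000); divide by 14.000000 → v1 = (1.000000, 0.571429, -0.214286)
Av1 = (6.285714, -2.214286, -1.071429); divide by 6.285714 → v2 = (1.000000, -0.352273, -0.170455)
Av2 = (0.568182, -4.193182, -7.318182); divide by -7.318182 → v3 = (-0.077640, 0.572981, 1.000000)
Requested entry of v3: -369/-644 = 0.57298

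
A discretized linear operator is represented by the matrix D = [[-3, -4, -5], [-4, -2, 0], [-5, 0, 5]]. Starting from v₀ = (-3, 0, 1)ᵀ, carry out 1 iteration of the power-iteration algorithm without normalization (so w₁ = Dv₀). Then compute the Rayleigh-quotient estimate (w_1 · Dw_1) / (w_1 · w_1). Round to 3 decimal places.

w1 = Dv₀ = (4, 12, 20)
Dw1 = (-160, -40, 80)
w1·Dw1 = 4·(-160) + 12·(-40) + 20·80 = 480; w1·w1 = 4·4 + 12·12 + 20·20 = 560
λ ≈ 480/560 = 0.857

0.857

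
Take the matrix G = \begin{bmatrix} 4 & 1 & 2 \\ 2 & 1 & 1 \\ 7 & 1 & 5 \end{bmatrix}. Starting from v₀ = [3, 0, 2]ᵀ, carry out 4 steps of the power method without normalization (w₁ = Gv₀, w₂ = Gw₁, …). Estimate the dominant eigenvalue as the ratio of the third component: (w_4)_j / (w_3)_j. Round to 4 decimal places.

w1 = Gv₀ = (4·3 + 1·0 + 2·2; 2·3 + 1·0 + 1·2; 7·3 + 1·0 + 5·2) = (16, 8, 31)
w2 = Gw1 = (4·16 + 1·8 + 2·31; 2·16 + 1·8 + 1·31; 7·16 + 1·8 + 5·31) = (134, 71, 275)
w3 = Gw2 = (1157, 614, 2384)
w4 = Gw3 = (10010, 5312, 20633)
Ratio at component: 20633 / 2384 = 8.6548

λ ≈ 8.6548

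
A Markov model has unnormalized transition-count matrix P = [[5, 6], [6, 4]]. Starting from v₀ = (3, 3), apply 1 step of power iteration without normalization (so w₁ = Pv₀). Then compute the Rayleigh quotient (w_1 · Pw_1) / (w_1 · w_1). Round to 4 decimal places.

w1 = Pv₀ = (5·3 + 6·3; 6·3 + 4·3) = (33, 30)
Pw1 = (345, 318)
w1·Pw1 = 33·345 + 30·318 = 20925; w1·w1 = 33·33 + 30·30 = 1989
λ ≈ 20925/1989 = 10.5204

10.5204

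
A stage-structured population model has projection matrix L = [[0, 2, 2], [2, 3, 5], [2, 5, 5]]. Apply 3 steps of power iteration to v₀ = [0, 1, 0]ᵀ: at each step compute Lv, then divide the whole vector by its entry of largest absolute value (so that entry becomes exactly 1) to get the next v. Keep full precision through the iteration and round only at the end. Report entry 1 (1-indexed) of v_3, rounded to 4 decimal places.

0.3710

Lv0 = (2.00000, 3.00000, 5.00000); divide by 5.00000 → v1 = (0.40000, 0.60000, 1.00000)
Lv1 = (3.20000, 7.60000, 8.80000); divide by 8.80000 → v2 = (0.36364, 0.86364, 1.00000)
Lv2 = (3.72727, 8.31818, 10.04545); divide by 10.04545 → v3 = (0.37104, 0.82805, 1.00000)
Requested entry of v3: 164/442 = 0.3710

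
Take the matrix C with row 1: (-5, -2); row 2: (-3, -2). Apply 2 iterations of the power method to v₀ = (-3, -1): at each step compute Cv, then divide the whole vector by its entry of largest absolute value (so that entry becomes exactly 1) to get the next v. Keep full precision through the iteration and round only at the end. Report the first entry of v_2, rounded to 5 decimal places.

1.00000

Cv0 = (17.000000, 11.000000); divide by 17.000000 → v1 = (1.000000, 0.647059)
Cv1 = (-6.294118, -4.294118); divide by -6.294118 → v2 = (1.000000, 0.682243)
Requested entry of v2: -107/-107 = 1.00000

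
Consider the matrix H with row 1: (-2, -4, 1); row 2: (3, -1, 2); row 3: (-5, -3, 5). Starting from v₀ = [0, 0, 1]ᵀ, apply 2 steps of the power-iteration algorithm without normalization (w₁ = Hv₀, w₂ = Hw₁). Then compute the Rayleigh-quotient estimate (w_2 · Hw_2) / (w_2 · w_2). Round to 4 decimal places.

w1 = Hv₀ = (1, 2, 5)
w2 = Hw1 = (-5, 11, 14)
Hw2 = (-20, 2, 62)
w2·Hw2 = (-5)·(-20) + 11·2 + 14·62 = 990; w2·w2 = (-5)·(-5) + 11·11 + 14·14 = 342
λ ≈ 990/342 = 2.8947

λ ≈ 2.8947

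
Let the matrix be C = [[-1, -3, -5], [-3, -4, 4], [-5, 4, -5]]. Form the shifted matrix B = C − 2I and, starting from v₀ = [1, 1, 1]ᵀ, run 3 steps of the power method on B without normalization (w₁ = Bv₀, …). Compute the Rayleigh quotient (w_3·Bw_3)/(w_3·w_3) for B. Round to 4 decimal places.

-10.0839

B = C − 2I has rows (-3, -3, -5); (-3, -6, 4); (-5, 4, -7)
w1 = Bv₀ = ((-3)·1 + (-3)·1 + (-5)·1; (-3)·1 + (-6)·1 + 4·1; (-5)·1 + 4·1 + (-7)·1) = (-11, -5, -8)
w2 = Bw1 = ((-3)·(-11) + (-3)·(-5) + (-5)·(-8); (-3)·(-11) + (-6)·(-5) + 4·(-8); (-5)·(-11) + 4·(-5) + (-7)·(-8)) = (88, 31, 91)
w3 = Bw2 = (-812, -86, -953)
Bw3 = (7459, -860, 10387)
w3·Bw3 = -15881559; w3·w3 = 1574949; μ ≈ -15881559/1574949 = -10.0839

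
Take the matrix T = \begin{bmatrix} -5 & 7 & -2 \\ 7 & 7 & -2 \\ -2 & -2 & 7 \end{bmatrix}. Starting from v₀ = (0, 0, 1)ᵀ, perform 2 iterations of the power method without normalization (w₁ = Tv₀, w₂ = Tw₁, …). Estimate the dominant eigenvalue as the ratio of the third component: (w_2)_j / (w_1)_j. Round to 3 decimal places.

w1 = Tv₀ = ((-5)·0 + 7·0 + (-2)·1; 7·0 + 7·0 + (-2)·1; (-2)·0 + (-2)·0 + 7·1) = (-2, -2, 7)
w2 = Tw1 = ((-5)·(-2) + 7·(-2) + (-2)·7; 7·(-2) + 7·(-2) + (-2)·7; (-2)·(-2) + (-2)·(-2) + 7·7) = (-18, -42, 57)
Ratio at component: 57 / 7 = 8.143

λ ≈ 8.143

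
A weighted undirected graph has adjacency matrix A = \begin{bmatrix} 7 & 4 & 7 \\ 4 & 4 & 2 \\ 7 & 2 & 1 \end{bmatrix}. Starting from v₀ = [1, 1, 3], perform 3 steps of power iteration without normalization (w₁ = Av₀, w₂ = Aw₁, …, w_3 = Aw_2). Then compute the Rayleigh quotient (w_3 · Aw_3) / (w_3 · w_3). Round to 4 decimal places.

13.6567

w1 = Av₀ = (7·1 + 4·1 + 7·3; 4·1 + 4·1 + 2·3; 7·1 + 2·1 + 1·3) = (32, 14, 12)
w2 = Aw1 = (7·32 + 4·14 + 7·12; 4·32 + 4·14 + 2·12; 7·32 + 2·14 + 1·12) = (364, 208, 264)
w3 = Aw2 = (5228, 2816, 3228)
Aw3 = (70456, 38632, 45456)
w3·Aw3 = 5228·70456 + 2816·38632 + 3228·45456 = 623863648; w3·w3 = 5228·5228 + 2816·2816 + 3228·3228 = 45681824
λ ≈ 623863648/45681824 = 13.6567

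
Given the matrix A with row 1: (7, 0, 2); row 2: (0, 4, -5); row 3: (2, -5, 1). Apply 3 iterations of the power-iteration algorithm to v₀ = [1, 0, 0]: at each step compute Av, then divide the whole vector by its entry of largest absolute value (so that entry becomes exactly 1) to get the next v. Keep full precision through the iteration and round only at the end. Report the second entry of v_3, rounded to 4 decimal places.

-0.2978

Av0 = (7.00000, 0.00000, 2.00000); divide by 7.00000 → v1 = (1.00000, 0.00000, 0.28571)
Av1 = (7.57143, -1.42857, 2.28571); divide by 7.57143 → v2 = (1.00000, -0.18868, 0.30189)
Av2 = (7.60377, -2.26415, 3.24528); divide by 7.60377 → v3 = (1.00000, -0.29777, 0.42680)
Requested entry of v3: -120/403 = -0.2978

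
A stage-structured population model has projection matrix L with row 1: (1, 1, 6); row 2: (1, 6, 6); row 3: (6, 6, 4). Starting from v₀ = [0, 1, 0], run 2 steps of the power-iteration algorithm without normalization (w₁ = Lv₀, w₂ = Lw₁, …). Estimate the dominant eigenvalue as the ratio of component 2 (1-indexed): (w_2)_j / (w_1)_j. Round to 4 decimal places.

w1 = Lv₀ = (1·0 + 1·1 + 6·0; 1·0 + 6·1 + 6·0; 6·0 + 6·1 + 4·0) = (1, 6, 6)
w2 = Lw1 = (1·1 + 1·6 + 6·6; 1·1 + 6·6 + 6·6; 6·1 + 6·6 + 4·6) = (43, 73, 66)
Ratio at component: 73 / 6 = 12.1667

λ ≈ 12.1667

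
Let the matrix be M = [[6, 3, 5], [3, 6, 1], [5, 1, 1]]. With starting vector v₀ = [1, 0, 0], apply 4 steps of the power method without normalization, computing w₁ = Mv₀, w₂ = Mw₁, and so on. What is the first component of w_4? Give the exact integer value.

8025

w1 = Mv₀ = (6, 3, 5)
w2 = Mw1 = (70, 41, 38)
w3 = Mw2 = (733, 494, 429)
w4 = Mw3 = (8025, 5592, 4588)
The requested component of w4 is 8025.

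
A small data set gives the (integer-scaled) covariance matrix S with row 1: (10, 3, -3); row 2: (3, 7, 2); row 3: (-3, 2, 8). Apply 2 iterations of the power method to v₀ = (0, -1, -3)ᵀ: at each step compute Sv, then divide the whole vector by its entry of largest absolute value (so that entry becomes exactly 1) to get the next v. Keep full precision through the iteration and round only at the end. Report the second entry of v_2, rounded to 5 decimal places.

0.49603

Sv0 = (6.000000, -13.000000, -26.000000); divide by -26.000000 → v1 = (-0.230769, 0.500000, 1.000000)
Sv1 = (-3.807692, 4.807692, 9.692308); divide by 9.692308 → v2 = (-0.392857, 0.496032, 1.000000)
Requested entry of v2: -125/-252 = 0.49603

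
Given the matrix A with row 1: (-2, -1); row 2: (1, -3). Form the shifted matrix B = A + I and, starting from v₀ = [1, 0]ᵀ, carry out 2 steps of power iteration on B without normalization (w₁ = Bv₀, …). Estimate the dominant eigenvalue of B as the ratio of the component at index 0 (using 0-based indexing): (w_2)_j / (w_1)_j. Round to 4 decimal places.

μ ≈ 0.0000

B = A + I has rows (-1, -1); (1, -2)
w1 = Bv₀ = (-1, 1)
w2 = Bw1 = (0, -3)
Ratio: 0/-1 = 0.0000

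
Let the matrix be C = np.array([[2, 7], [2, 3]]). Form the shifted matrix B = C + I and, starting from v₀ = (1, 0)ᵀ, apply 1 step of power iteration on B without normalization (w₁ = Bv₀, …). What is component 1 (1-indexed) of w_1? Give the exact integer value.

B = C + I has rows (3, 7); (2, 4)
w1 = Bv₀ = (3·1 + 7·0; 2·1 + 4·0) = (3, 2)
Requested component of w1: 3

3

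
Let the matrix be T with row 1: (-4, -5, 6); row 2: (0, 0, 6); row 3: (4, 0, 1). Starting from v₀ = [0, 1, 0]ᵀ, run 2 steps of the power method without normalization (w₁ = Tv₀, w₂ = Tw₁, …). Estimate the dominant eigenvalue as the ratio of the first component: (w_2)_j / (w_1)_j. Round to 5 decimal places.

w1 = Tv₀ = (-5, 0, 0)
w2 = Tw1 = (20, 0, -20)
Ratio at component: 20 / -5 = -4.00000

λ ≈ -4.00000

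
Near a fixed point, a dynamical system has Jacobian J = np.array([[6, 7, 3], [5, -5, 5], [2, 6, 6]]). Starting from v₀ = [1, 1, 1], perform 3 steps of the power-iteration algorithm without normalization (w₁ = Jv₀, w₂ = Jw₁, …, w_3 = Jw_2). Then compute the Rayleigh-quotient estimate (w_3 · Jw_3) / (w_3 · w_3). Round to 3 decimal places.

w1 = Jv₀ = (6·1 + 7·1 + 3·1; 5·1 + (-5)·1 + 5·1; 2·1 + 6·1 + 6·1) = (16, 5, 14)
w2 = Jw1 = (6·16 + 7·5 + 3·14; 5·16 + (-5)·5 + 5·14; 2·16 + 6·5 + 6·14) = (173, 125, 146)
w3 = Jw2 = (2351, 970, 1972)
Jw3 = (26812, 16765, 22354)
w3·Jw3 = 2351·26812 + 970·16765 + 1972·22354 = 123379150; w3·w3 = 2351·2351 + 970·970 + 1972·1972 = 10356885
λ ≈ 123379150/10356885 = 11.913

λ ≈ 11.913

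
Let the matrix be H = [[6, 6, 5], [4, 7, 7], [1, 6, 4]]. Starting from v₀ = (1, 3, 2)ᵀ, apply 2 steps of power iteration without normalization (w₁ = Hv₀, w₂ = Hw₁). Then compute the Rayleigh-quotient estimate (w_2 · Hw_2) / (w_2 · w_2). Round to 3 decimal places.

w1 = Hv₀ = (6·1 + 6·3 + 5·2; 4·1 + 7·3 + 7·2; 1·1 + 6·3 + 4·2) = (34, 39, 27)
w2 = Hw1 = (6·34 + 6·39 + 5·27; 4·34 + 7·39 + 7·27; 1·34 + 6·39 + 4·27) = (573, 598, 376)
Hw2 = (8906, 9110, 5665)
w2·Hw2 = 573·8906 + 598·9110 + 376·5665 = 12680958; w2·w2 = 573·573 + 598·598 + 376·376 = 827309
λ ≈ 12680958/827309 = 15.328

λ ≈ 15.328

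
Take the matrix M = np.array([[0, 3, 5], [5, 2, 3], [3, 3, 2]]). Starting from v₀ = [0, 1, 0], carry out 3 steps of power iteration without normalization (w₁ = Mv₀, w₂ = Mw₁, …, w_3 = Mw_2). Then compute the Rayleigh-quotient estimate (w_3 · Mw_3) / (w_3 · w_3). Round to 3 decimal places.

8.636

w1 = Mv₀ = (3, 2, 3)
w2 = Mw1 = (21, 28, 21)
w3 = Mw2 = (189, 224, 189)
Mw3 = (1617, 1960, 1617)
w3·Mw3 = 189·1617 + 224·1960 + 189·1617 = 1050266; w3·w3 = 189·189 + 224·224 + 189·189 = 121618
λ ≈ 1050266/121618 = 8.636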